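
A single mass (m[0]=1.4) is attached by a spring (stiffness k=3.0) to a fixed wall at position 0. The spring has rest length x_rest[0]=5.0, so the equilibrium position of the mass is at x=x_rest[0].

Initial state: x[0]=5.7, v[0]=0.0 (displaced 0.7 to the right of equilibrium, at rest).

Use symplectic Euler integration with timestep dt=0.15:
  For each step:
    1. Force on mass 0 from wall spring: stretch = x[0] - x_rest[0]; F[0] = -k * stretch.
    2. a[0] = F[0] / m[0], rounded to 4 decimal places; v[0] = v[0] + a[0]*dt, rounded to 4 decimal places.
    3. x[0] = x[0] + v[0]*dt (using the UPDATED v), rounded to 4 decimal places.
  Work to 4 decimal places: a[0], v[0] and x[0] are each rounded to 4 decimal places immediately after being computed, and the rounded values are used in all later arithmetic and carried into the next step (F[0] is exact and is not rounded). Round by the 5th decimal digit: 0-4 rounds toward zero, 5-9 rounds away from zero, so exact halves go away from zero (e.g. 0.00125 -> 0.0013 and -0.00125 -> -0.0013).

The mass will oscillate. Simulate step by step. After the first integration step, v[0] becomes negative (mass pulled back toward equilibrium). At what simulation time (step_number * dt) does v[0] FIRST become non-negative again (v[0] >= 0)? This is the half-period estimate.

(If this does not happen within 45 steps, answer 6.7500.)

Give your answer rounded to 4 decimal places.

Step 0: x=[5.7000] v=[0.0000]
Step 1: x=[5.6663] v=[-0.2250]
Step 2: x=[5.6004] v=[-0.4392]
Step 3: x=[5.5056] v=[-0.6322]
Step 4: x=[5.3864] v=[-0.7947]
Step 5: x=[5.2486] v=[-0.9189]
Step 6: x=[5.0988] v=[-0.9988]
Step 7: x=[4.9442] v=[-1.0306]
Step 8: x=[4.7923] v=[-1.0127]
Step 9: x=[4.6504] v=[-0.9459]
Step 10: x=[4.5254] v=[-0.8335]
Step 11: x=[4.4233] v=[-0.6810]
Step 12: x=[4.3490] v=[-0.4956]
Step 13: x=[4.3060] v=[-0.2864]
Step 14: x=[4.2965] v=[-0.0633]
Step 15: x=[4.3209] v=[0.1628]
First v>=0 after going negative at step 15, time=2.2500

Answer: 2.2500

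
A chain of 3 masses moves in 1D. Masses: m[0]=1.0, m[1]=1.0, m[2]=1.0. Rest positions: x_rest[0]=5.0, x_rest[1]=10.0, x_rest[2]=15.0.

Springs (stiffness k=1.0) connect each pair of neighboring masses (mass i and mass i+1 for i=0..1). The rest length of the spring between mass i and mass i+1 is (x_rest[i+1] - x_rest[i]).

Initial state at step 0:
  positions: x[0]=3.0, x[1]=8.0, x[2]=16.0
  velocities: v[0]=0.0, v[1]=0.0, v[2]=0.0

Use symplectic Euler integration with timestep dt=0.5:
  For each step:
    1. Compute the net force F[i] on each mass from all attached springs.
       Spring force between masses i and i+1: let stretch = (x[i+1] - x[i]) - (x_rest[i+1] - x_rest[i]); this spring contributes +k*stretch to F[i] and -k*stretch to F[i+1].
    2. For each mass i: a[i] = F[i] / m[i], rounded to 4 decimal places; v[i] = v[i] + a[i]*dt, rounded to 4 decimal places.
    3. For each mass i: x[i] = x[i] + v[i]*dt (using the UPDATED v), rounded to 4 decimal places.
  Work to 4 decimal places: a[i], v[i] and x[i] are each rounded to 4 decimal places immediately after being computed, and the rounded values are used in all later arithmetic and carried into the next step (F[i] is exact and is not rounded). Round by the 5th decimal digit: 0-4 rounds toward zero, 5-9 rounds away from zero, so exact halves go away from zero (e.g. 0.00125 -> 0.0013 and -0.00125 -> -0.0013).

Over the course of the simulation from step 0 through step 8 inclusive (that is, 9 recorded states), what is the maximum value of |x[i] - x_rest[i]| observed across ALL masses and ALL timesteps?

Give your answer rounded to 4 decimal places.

Answer: 2.3516

Derivation:
Step 0: x=[3.0000 8.0000 16.0000] v=[0.0000 0.0000 0.0000]
Step 1: x=[3.0000 8.7500 15.2500] v=[0.0000 1.5000 -1.5000]
Step 2: x=[3.1875 9.6875 14.1250] v=[0.3750 1.8750 -2.2500]
Step 3: x=[3.7500 10.1094 13.1406] v=[1.1250 0.8438 -1.9688]
Step 4: x=[4.6524 9.6993 12.6484] v=[1.8047 -0.8203 -0.9844]
Step 5: x=[5.5665 8.7647 12.6690] v=[1.8282 -1.8692 0.0411]
Step 6: x=[6.0302 8.0066 12.9635] v=[0.9273 -1.5162 0.5890]
Step 7: x=[5.7380 7.9936 13.2688] v=[-0.5845 -0.0260 0.6106]
Step 8: x=[4.7597 8.7355 13.5053] v=[-1.9567 1.4838 0.4730]
Max displacement = 2.3516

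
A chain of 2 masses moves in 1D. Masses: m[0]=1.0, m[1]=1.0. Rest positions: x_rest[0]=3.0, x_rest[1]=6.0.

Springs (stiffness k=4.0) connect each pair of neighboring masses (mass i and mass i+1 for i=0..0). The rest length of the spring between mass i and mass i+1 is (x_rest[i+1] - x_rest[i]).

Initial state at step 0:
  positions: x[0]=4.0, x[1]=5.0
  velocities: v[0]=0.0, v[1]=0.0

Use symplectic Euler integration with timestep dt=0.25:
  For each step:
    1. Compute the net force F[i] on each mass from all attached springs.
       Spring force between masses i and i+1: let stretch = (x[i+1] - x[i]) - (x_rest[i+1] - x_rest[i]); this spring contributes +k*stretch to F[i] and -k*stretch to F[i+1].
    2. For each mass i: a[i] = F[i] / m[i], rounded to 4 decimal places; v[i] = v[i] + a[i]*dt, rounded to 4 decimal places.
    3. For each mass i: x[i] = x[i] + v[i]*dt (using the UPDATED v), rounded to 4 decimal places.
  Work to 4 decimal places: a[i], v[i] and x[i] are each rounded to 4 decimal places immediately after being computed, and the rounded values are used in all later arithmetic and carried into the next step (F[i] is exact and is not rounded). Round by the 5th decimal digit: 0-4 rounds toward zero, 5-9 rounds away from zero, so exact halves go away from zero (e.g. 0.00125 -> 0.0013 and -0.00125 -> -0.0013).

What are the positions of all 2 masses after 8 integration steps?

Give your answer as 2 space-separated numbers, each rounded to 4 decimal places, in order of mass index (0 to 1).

Step 0: x=[4.0000 5.0000] v=[0.0000 0.0000]
Step 1: x=[3.5000 5.5000] v=[-2.0000 2.0000]
Step 2: x=[2.7500 6.2500] v=[-3.0000 3.0000]
Step 3: x=[2.1250 6.8750] v=[-2.5000 2.5000]
Step 4: x=[1.9375 7.0625] v=[-0.7500 0.7500]
Step 5: x=[2.2813 6.7188] v=[1.3750 -1.3750]
Step 6: x=[2.9844 6.0157] v=[2.8125 -2.8125]
Step 7: x=[3.6954 5.3048] v=[2.8438 -2.8438]
Step 8: x=[4.0587 4.9415] v=[1.4532 -1.4532]

Answer: 4.0587 4.9415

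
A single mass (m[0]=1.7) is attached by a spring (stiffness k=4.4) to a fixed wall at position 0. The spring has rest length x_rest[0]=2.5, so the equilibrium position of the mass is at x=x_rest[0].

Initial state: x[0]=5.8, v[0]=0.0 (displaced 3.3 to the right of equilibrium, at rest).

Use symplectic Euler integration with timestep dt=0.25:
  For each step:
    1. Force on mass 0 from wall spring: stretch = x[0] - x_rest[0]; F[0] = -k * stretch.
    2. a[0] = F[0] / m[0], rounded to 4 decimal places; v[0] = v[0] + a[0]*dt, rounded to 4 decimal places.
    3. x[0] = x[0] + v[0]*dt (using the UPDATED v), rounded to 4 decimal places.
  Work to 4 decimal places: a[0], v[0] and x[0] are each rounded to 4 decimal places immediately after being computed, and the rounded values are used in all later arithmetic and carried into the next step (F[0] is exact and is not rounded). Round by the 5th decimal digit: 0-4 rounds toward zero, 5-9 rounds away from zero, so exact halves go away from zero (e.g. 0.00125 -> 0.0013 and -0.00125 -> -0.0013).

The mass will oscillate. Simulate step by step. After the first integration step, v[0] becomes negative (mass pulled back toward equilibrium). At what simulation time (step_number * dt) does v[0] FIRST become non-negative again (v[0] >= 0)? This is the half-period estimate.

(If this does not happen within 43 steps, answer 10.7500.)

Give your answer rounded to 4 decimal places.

Answer: 2.0000

Derivation:
Step 0: x=[5.8000] v=[0.0000]
Step 1: x=[5.2662] v=[-2.1353]
Step 2: x=[4.2849] v=[-3.9252]
Step 3: x=[3.0149] v=[-5.0801]
Step 4: x=[1.6616] v=[-5.4133]
Step 5: x=[0.4439] v=[-4.8708]
Step 6: x=[-0.4412] v=[-3.5404]
Step 7: x=[-0.8505] v=[-1.6373]
Step 8: x=[-0.7178] v=[0.5307]
First v>=0 after going negative at step 8, time=2.0000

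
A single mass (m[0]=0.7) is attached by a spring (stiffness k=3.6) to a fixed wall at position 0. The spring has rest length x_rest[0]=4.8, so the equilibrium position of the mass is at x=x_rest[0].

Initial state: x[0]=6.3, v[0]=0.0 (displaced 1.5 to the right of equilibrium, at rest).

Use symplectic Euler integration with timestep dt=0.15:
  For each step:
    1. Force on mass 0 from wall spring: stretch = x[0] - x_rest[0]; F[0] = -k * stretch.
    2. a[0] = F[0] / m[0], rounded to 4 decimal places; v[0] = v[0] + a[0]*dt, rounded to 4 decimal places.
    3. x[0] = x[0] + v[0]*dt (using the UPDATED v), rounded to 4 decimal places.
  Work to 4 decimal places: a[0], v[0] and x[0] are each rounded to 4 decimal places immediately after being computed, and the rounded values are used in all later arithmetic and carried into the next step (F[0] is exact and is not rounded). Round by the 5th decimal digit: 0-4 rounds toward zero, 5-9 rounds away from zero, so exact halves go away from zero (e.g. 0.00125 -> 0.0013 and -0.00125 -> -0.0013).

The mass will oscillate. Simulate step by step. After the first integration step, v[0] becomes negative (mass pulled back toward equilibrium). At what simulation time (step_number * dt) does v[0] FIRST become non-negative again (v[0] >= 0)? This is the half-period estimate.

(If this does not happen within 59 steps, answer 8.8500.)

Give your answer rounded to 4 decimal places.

Answer: 1.5000

Derivation:
Step 0: x=[6.3000] v=[0.0000]
Step 1: x=[6.1264] v=[-1.1571]
Step 2: x=[5.7994] v=[-2.1803]
Step 3: x=[5.3567] v=[-2.9513]
Step 4: x=[4.8496] v=[-3.3808]
Step 5: x=[4.3367] v=[-3.4191]
Step 6: x=[3.8774] v=[-3.0617]
Step 7: x=[3.5249] v=[-2.3500]
Step 8: x=[3.3200] v=[-1.3663]
Step 9: x=[3.2863] v=[-0.2246]
Step 10: x=[3.4278] v=[0.9431]
First v>=0 after going negative at step 10, time=1.5000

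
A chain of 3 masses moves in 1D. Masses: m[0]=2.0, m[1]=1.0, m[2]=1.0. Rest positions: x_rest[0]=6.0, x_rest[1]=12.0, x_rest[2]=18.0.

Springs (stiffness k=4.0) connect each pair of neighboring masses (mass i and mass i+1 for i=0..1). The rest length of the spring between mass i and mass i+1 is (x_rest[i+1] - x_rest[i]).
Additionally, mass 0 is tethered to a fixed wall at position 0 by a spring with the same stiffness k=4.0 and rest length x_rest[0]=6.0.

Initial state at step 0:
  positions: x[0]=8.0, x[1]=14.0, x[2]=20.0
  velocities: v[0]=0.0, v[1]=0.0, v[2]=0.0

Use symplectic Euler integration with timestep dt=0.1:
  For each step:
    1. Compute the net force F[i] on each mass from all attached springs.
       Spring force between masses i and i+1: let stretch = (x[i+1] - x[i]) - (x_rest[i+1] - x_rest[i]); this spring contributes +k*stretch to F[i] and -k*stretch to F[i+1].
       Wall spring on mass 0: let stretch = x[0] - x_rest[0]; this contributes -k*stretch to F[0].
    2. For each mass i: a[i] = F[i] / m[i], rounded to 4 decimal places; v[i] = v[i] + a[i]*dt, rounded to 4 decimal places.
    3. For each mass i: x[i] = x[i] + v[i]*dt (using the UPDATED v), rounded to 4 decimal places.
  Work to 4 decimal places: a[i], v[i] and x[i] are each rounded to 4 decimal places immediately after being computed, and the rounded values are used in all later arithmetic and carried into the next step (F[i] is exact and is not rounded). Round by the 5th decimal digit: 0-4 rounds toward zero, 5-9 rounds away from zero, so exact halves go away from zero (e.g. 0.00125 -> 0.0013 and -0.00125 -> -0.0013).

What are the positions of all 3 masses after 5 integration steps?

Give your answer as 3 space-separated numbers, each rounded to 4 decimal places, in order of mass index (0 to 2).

Step 0: x=[8.0000 14.0000 20.0000] v=[0.0000 0.0000 0.0000]
Step 1: x=[7.9600 14.0000 20.0000] v=[-0.4000 0.0000 0.0000]
Step 2: x=[7.8816 13.9984 20.0000] v=[-0.7840 -0.0160 0.0000]
Step 3: x=[7.7679 13.9922 19.9999] v=[-1.1370 -0.0621 -0.0006]
Step 4: x=[7.6233 13.9773 19.9995] v=[-1.4457 -0.1487 -0.0037]
Step 5: x=[7.4533 13.9492 19.9982] v=[-1.6996 -0.2814 -0.0126]

Answer: 7.4533 13.9492 19.9982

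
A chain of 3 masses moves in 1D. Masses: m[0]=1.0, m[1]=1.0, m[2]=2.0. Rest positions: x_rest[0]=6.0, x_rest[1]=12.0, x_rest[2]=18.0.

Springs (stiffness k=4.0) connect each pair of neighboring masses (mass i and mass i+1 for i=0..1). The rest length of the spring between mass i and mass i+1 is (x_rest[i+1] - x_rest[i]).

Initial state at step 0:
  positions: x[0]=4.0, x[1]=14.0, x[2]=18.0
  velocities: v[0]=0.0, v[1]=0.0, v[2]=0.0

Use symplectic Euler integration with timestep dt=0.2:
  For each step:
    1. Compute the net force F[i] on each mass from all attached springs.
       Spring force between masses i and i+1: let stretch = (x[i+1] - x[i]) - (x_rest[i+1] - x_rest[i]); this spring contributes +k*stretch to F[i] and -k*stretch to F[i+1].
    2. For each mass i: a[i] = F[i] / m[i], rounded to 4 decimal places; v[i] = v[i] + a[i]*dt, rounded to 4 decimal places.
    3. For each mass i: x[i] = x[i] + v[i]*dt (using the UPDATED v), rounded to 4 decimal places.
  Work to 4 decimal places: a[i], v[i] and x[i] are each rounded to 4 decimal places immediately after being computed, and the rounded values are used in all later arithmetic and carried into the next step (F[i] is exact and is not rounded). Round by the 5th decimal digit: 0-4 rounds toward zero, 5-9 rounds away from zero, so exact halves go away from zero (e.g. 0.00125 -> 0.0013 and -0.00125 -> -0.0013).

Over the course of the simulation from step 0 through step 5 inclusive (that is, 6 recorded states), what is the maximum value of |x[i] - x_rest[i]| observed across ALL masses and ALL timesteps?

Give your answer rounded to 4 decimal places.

Step 0: x=[4.0000 14.0000 18.0000] v=[0.0000 0.0000 0.0000]
Step 1: x=[4.6400 13.0400 18.1600] v=[3.2000 -4.8000 0.8000]
Step 2: x=[5.6640 11.5552 18.3904] v=[5.1200 -7.4240 1.1520]
Step 3: x=[6.6706 10.2214 18.5540] v=[5.0330 -6.6688 0.8179]
Step 4: x=[7.2853 9.6527 18.5310] v=[3.0736 -2.8434 -0.1151]
Step 5: x=[7.3188 10.1258 18.2777] v=[0.1675 2.3653 -1.2664]
Max displacement = 2.3473

Answer: 2.3473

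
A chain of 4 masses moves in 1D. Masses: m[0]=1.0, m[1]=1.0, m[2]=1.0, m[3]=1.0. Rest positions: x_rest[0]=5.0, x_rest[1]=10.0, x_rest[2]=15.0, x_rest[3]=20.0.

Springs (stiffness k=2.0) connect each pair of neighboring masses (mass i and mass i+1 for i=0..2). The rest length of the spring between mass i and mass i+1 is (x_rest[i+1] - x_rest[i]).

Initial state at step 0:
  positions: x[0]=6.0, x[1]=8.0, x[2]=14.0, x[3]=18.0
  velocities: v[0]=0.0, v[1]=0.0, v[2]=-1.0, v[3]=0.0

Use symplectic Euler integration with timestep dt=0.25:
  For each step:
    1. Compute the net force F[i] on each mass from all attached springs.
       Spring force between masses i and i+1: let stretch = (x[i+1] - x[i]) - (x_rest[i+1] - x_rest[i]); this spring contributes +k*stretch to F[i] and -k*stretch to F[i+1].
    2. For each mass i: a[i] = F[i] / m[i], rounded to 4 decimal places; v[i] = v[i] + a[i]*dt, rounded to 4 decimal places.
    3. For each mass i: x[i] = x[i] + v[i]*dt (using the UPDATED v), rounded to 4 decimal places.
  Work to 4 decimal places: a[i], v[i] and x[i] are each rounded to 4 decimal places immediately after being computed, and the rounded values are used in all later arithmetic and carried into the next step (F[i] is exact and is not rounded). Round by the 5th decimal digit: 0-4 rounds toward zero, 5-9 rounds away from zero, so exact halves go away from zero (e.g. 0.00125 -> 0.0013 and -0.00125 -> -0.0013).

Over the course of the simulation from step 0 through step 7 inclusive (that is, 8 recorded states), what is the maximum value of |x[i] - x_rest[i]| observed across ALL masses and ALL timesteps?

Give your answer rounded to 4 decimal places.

Step 0: x=[6.0000 8.0000 14.0000 18.0000] v=[0.0000 0.0000 -1.0000 0.0000]
Step 1: x=[5.6250 8.5000 13.5000 18.1250] v=[-1.5000 2.0000 -2.0000 0.5000]
Step 2: x=[4.9844 9.2656 12.9531 18.2969] v=[-2.5625 3.0625 -2.1875 0.6875]
Step 3: x=[4.2539 9.9570 12.6133 18.4258] v=[-2.9219 2.7657 -1.3594 0.5156]
Step 4: x=[3.6113 10.2676 12.6680 18.4532] v=[-2.5704 1.2423 0.2187 0.1094]
Step 5: x=[3.1757 10.0462 13.1458 18.3824] v=[-1.7423 -0.8857 1.9111 -0.2832]
Step 6: x=[2.9739 9.3534 13.8907 18.2820] v=[-0.8071 -2.7712 2.9796 -0.4015]
Step 7: x=[2.9446 8.4303 14.6174 18.2577] v=[-0.1174 -3.6923 2.9066 -0.0972]
Max displacement = 2.3867

Answer: 2.3867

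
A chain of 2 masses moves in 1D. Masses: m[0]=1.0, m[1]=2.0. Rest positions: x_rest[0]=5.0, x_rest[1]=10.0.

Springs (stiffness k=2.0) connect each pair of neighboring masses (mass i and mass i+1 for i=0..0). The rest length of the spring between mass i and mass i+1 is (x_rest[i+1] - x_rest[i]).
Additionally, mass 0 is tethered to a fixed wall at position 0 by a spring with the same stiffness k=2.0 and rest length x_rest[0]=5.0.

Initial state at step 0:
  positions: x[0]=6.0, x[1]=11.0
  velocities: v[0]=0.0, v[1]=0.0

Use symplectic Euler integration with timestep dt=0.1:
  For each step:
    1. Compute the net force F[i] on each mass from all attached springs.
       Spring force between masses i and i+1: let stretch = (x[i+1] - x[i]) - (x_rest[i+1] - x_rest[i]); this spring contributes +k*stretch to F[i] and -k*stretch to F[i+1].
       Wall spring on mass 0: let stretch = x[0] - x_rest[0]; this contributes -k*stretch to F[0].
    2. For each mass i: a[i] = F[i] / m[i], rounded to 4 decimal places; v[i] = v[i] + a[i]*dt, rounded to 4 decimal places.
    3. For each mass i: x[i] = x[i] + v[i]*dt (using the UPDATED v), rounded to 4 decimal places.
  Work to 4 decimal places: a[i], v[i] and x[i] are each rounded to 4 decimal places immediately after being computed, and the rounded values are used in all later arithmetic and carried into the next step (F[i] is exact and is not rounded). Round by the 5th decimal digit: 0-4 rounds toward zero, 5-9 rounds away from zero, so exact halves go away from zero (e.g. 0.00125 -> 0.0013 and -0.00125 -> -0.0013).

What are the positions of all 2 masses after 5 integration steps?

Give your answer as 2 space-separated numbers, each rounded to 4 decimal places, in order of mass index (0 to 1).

Step 0: x=[6.0000 11.0000] v=[0.0000 0.0000]
Step 1: x=[5.9800 11.0000] v=[-0.2000 0.0000]
Step 2: x=[5.9408 10.9998] v=[-0.3920 -0.0020]
Step 3: x=[5.8840 10.9990] v=[-0.5684 -0.0079]
Step 4: x=[5.8118 10.9971] v=[-0.7222 -0.0194]
Step 5: x=[5.7271 10.9933] v=[-0.8475 -0.0379]

Answer: 5.7271 10.9933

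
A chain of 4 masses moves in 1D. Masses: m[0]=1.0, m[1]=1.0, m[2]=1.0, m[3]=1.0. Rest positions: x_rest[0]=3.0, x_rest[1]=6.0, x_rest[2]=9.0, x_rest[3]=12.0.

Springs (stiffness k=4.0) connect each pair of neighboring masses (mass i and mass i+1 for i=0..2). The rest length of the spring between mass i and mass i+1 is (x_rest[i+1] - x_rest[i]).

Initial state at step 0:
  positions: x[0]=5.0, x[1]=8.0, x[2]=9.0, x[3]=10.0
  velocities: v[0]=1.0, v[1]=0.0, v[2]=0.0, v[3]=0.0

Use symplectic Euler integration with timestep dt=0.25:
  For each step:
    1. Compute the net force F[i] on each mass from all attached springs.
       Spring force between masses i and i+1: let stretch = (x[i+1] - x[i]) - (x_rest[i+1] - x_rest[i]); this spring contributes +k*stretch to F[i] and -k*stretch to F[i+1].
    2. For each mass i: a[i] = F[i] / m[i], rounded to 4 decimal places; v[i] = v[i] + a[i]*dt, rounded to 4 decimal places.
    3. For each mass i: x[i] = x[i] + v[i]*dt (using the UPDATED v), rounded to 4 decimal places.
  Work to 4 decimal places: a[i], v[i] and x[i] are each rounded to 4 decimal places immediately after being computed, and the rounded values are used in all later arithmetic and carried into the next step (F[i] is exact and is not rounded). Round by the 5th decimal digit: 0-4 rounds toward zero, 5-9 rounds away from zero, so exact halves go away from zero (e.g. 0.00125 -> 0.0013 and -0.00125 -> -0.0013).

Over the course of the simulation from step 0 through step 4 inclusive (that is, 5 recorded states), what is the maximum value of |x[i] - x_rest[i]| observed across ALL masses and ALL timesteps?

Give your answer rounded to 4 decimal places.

Step 0: x=[5.0000 8.0000 9.0000 10.0000] v=[1.0000 0.0000 0.0000 0.0000]
Step 1: x=[5.2500 7.5000 9.0000 10.5000] v=[1.0000 -2.0000 0.0000 2.0000]
Step 2: x=[5.3125 6.8125 9.0000 11.3750] v=[0.2500 -2.7500 0.0000 3.5000]
Step 3: x=[5.0000 6.2969 9.0469 12.4063] v=[-1.2500 -2.0625 0.1875 4.1250]
Step 4: x=[4.2617 6.1446 9.2461 13.3477] v=[-2.9531 -0.6094 0.7969 3.7656]
Max displacement = 2.3125

Answer: 2.3125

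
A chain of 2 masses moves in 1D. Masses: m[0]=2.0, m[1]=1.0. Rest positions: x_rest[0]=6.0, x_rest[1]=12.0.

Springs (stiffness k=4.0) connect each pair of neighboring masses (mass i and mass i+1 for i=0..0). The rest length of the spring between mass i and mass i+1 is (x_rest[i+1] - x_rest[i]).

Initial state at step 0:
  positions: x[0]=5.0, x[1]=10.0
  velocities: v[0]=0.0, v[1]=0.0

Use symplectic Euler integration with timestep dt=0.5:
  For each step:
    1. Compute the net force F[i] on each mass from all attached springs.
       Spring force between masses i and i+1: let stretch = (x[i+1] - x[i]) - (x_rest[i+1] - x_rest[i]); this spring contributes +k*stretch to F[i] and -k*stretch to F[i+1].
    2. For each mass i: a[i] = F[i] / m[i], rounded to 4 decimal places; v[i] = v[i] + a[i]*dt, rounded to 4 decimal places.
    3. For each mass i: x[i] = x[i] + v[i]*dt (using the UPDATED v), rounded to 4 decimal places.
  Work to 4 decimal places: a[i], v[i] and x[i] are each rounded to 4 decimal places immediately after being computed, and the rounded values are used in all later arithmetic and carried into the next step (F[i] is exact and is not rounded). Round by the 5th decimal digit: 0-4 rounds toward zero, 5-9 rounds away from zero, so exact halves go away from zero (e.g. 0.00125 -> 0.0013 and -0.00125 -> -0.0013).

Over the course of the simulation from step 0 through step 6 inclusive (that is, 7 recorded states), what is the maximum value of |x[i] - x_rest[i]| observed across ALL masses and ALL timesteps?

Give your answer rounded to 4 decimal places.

Step 0: x=[5.0000 10.0000] v=[0.0000 0.0000]
Step 1: x=[4.5000 11.0000] v=[-1.0000 2.0000]
Step 2: x=[4.2500 11.5000] v=[-0.5000 1.0000]
Step 3: x=[4.6250 10.7500] v=[0.7500 -1.5000]
Step 4: x=[5.0625 9.8750] v=[0.8750 -1.7500]
Step 5: x=[4.9063 10.1875] v=[-0.3125 0.6250]
Step 6: x=[4.3907 11.2188] v=[-1.0313 2.0626]
Max displacement = 2.1250

Answer: 2.1250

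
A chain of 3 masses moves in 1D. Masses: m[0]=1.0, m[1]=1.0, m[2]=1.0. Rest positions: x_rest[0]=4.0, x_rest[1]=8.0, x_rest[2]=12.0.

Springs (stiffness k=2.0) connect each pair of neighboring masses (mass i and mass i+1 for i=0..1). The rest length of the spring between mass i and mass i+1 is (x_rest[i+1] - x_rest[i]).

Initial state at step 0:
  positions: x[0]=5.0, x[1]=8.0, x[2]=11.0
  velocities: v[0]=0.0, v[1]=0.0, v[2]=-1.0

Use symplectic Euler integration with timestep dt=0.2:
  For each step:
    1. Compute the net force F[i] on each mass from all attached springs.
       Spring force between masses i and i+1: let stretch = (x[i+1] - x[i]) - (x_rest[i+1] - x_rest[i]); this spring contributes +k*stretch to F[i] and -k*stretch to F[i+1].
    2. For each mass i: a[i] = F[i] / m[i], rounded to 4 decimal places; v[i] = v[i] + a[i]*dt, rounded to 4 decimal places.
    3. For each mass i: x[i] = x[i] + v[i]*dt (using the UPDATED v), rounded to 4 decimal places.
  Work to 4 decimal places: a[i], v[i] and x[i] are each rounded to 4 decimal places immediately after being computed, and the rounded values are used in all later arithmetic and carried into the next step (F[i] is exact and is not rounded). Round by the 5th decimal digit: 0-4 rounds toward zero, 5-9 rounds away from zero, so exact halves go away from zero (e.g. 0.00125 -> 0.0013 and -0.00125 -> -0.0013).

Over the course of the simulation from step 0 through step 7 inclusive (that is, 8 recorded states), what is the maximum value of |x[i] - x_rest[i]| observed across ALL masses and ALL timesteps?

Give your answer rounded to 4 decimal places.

Answer: 1.1504

Derivation:
Step 0: x=[5.0000 8.0000 11.0000] v=[0.0000 0.0000 -1.0000]
Step 1: x=[4.9200 8.0000 10.8800] v=[-0.4000 0.0000 -0.6000]
Step 2: x=[4.7664 7.9840 10.8496] v=[-0.7680 -0.0800 -0.1520]
Step 3: x=[4.5502 7.9398 10.9100] v=[-1.0810 -0.2208 0.3018]
Step 4: x=[4.2852 7.8621 11.0527] v=[-1.3252 -0.3886 0.7137]
Step 5: x=[3.9863 7.7535 11.2602] v=[-1.4944 -0.5431 1.0375]
Step 6: x=[3.6688 7.6240 11.5072] v=[-1.5875 -0.6473 1.2348]
Step 7: x=[3.3477 7.4888 11.7635] v=[-1.6054 -0.6761 1.2815]
Max displacement = 1.1504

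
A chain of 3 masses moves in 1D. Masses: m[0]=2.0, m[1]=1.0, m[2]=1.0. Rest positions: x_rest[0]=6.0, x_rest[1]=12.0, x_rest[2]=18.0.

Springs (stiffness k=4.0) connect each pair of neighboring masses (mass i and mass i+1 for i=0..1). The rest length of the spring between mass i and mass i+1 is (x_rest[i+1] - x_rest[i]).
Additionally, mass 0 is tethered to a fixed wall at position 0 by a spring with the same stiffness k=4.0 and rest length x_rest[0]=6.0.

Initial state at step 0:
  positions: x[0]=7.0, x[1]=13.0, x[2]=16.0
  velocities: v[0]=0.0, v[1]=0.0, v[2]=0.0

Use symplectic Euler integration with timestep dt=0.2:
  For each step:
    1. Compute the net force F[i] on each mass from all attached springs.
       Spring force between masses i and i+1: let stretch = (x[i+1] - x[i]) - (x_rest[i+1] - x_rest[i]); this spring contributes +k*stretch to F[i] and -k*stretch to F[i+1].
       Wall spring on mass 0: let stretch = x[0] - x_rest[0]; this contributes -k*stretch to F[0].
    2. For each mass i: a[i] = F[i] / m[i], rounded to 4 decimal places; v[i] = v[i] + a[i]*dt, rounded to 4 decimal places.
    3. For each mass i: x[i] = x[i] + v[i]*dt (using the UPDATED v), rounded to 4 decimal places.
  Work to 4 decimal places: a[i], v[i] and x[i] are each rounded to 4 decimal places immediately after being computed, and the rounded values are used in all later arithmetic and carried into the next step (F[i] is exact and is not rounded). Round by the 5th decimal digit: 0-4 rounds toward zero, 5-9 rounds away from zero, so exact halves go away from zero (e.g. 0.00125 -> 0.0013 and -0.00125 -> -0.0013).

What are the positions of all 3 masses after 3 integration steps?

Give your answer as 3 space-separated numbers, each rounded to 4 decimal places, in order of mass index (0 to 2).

Answer: 6.4135 11.1097 18.1714

Derivation:
Step 0: x=[7.0000 13.0000 16.0000] v=[0.0000 0.0000 0.0000]
Step 1: x=[6.9200 12.5200 16.4800] v=[-0.4000 -2.4000 2.4000]
Step 2: x=[6.7344 11.7776 17.2864] v=[-0.9280 -3.7120 4.0320]
Step 3: x=[6.4135 11.1097 18.1714] v=[-1.6045 -3.3395 4.4250]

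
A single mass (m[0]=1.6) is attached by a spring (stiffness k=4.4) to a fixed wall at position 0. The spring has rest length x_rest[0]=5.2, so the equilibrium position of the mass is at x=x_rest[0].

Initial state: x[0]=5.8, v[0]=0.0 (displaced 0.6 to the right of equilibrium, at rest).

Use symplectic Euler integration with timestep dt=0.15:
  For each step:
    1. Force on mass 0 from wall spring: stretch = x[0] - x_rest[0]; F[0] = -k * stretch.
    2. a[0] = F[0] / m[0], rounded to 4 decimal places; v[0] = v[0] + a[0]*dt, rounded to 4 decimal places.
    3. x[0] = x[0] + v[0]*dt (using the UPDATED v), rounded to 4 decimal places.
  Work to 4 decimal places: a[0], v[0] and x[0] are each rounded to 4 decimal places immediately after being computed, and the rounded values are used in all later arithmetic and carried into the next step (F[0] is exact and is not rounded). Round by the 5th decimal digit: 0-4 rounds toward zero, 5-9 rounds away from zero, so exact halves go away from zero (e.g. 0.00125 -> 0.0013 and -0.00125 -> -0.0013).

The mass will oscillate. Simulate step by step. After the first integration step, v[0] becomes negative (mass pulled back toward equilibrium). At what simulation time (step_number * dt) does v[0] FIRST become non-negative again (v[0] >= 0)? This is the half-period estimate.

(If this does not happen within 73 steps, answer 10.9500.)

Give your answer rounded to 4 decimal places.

Step 0: x=[5.8000] v=[0.0000]
Step 1: x=[5.7629] v=[-0.2475]
Step 2: x=[5.6909] v=[-0.4797]
Step 3: x=[5.5886] v=[-0.6822]
Step 4: x=[5.4622] v=[-0.8425]
Step 5: x=[5.3196] v=[-0.9507]
Step 6: x=[5.1696] v=[-1.0000]
Step 7: x=[5.0215] v=[-0.9875]
Step 8: x=[4.8844] v=[-0.9139]
Step 9: x=[4.7668] v=[-0.7837]
Step 10: x=[4.6761] v=[-0.6050]
Step 11: x=[4.6178] v=[-0.3889]
Step 12: x=[4.5955] v=[-0.1487]
Step 13: x=[4.6106] v=[0.1007]
First v>=0 after going negative at step 13, time=1.9500

Answer: 1.9500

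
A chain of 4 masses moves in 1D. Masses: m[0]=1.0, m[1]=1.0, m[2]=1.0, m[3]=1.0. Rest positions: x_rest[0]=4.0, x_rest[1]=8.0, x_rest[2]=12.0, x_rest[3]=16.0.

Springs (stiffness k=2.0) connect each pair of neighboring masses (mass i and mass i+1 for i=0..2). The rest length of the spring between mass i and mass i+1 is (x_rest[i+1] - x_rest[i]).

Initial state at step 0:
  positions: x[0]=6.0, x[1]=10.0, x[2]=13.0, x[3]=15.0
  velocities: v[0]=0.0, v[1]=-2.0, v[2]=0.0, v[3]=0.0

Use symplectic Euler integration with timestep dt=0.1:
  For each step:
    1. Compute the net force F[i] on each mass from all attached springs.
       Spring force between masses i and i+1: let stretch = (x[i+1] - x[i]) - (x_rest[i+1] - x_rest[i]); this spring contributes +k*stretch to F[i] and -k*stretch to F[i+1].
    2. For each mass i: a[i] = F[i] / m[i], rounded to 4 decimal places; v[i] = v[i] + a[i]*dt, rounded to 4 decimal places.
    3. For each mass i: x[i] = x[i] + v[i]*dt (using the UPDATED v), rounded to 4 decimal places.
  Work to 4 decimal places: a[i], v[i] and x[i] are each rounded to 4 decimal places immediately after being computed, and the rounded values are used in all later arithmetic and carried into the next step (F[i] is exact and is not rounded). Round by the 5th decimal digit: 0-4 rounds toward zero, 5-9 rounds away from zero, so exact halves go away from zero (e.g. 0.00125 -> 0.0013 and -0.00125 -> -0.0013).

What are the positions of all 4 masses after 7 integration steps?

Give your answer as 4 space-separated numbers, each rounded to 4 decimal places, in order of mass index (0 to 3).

Step 0: x=[6.0000 10.0000 13.0000 15.0000] v=[0.0000 -2.0000 0.0000 0.0000]
Step 1: x=[6.0000 9.7800 12.9800 15.0400] v=[0.0000 -2.2000 -0.2000 0.4000]
Step 2: x=[5.9956 9.5484 12.9372 15.1188] v=[-0.0440 -2.3160 -0.4280 0.7880]
Step 3: x=[5.9823 9.3135 12.8703 15.2340] v=[-0.1334 -2.3488 -0.6694 1.1517]
Step 4: x=[5.9556 9.0831 12.7795 15.3819] v=[-0.2672 -2.3037 -0.9080 1.4790]
Step 5: x=[5.9114 8.8641 12.6668 15.5578] v=[-0.4417 -2.1899 -1.1268 1.7585]
Step 6: x=[5.8463 8.6621 12.5359 15.7558] v=[-0.6512 -2.0199 -1.3091 1.9803]
Step 7: x=[5.7575 8.4813 12.3919 15.9694] v=[-0.8880 -1.8083 -1.4399 2.1363]

Answer: 5.7575 8.4813 12.3919 15.9694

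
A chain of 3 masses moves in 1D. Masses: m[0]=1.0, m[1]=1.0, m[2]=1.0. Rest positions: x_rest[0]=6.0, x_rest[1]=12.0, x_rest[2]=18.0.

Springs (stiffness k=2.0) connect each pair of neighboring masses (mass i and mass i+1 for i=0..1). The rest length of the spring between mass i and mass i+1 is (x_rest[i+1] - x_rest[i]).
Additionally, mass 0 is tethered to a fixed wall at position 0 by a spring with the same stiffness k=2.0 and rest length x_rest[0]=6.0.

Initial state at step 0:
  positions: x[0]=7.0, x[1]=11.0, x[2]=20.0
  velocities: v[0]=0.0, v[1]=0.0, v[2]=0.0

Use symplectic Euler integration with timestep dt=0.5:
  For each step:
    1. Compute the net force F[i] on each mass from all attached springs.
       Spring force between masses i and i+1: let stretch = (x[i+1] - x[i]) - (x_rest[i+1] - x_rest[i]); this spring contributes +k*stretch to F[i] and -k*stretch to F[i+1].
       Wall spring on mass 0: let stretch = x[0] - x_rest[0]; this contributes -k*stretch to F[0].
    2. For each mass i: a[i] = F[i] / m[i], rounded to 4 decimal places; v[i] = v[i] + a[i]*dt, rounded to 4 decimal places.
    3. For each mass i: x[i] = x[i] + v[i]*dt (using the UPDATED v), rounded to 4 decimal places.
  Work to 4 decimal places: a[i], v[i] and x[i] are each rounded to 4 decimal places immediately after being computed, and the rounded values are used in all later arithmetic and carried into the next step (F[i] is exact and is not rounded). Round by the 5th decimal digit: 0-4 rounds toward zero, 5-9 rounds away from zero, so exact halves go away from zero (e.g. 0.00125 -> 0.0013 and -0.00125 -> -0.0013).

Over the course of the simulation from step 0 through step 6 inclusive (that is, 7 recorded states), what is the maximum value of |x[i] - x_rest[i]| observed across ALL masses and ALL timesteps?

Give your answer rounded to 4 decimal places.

Step 0: x=[7.0000 11.0000 20.0000] v=[0.0000 0.0000 0.0000]
Step 1: x=[5.5000 13.5000 18.5000] v=[-3.0000 5.0000 -3.0000]
Step 2: x=[5.2500 14.5000 17.5000] v=[-0.5000 2.0000 -2.0000]
Step 3: x=[7.0000 12.3750 18.0000] v=[3.5000 -4.2500 1.0000]
Step 4: x=[7.9375 10.3750 18.6875] v=[1.8750 -4.0000 1.3750]
Step 5: x=[6.1250 11.3125 18.2188] v=[-3.6250 1.8750 -0.9375]
Step 6: x=[3.8438 13.1094 17.2969] v=[-4.5625 3.5938 -1.8438]
Max displacement = 2.5000

Answer: 2.5000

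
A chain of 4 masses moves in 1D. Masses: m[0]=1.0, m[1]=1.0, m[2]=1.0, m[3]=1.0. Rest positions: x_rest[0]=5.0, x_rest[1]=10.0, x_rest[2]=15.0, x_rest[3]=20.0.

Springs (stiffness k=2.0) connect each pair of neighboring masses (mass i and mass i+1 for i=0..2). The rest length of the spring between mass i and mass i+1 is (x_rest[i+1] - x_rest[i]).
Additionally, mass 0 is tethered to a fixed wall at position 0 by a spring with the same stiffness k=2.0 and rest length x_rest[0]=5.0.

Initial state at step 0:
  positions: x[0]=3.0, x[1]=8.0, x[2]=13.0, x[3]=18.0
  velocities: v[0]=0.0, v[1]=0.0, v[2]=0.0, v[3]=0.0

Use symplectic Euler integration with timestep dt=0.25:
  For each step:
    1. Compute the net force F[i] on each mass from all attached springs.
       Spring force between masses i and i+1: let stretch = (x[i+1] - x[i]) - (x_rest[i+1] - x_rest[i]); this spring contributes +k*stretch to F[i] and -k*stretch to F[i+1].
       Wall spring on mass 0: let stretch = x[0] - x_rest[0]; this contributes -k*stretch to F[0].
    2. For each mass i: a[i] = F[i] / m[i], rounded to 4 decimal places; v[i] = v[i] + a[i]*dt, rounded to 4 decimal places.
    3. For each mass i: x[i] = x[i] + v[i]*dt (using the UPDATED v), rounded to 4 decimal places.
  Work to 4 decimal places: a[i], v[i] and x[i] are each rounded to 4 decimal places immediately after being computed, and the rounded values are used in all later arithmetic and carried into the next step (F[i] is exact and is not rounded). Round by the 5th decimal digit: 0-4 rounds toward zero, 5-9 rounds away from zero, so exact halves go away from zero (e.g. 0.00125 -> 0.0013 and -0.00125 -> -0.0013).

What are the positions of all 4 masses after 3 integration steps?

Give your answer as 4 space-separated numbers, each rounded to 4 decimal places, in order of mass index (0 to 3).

Step 0: x=[3.0000 8.0000 13.0000 18.0000] v=[0.0000 0.0000 0.0000 0.0000]
Step 1: x=[3.2500 8.0000 13.0000 18.0000] v=[1.0000 0.0000 0.0000 0.0000]
Step 2: x=[3.6875 8.0313 13.0000 18.0000] v=[1.7500 0.1250 0.0000 0.0000]
Step 3: x=[4.2071 8.1407 13.0039 18.0000] v=[2.0782 0.4375 0.0157 0.0000]

Answer: 4.2071 8.1407 13.0039 18.0000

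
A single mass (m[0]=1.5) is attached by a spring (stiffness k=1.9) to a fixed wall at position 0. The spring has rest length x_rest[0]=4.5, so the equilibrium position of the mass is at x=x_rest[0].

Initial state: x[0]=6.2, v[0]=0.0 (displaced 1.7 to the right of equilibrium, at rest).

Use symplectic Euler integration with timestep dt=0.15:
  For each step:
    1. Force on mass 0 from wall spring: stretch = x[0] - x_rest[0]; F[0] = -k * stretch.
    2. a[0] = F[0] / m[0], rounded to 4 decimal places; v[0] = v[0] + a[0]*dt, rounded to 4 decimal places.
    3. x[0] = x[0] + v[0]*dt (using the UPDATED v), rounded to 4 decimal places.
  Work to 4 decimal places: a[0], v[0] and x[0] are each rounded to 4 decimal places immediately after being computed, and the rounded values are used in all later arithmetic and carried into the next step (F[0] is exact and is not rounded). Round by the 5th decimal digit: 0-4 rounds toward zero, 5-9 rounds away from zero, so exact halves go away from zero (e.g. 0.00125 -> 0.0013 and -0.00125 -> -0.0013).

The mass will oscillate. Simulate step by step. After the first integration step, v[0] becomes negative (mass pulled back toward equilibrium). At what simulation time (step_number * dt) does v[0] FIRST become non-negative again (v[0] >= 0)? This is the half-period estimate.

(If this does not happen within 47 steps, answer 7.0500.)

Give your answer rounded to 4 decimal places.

Step 0: x=[6.2000] v=[0.0000]
Step 1: x=[6.1516] v=[-0.3230]
Step 2: x=[6.0561] v=[-0.6368]
Step 3: x=[5.9162] v=[-0.9325]
Step 4: x=[5.7360] v=[-1.2016]
Step 5: x=[5.5205] v=[-1.4364]
Step 6: x=[5.2760] v=[-1.6303]
Step 7: x=[5.0093] v=[-1.7777]
Step 8: x=[4.7281] v=[-1.8745]
Step 9: x=[4.4404] v=[-1.9178]
Step 10: x=[4.1544] v=[-1.9065]
Step 11: x=[3.8783] v=[-1.8408]
Step 12: x=[3.6199] v=[-1.7227]
Step 13: x=[3.3866] v=[-1.5555]
Step 14: x=[3.1850] v=[-1.3440]
Step 15: x=[3.0209] v=[-1.0941]
Step 16: x=[2.8989] v=[-0.8131]
Step 17: x=[2.8226] v=[-0.5089]
Step 18: x=[2.7941] v=[-0.1902]
Step 19: x=[2.8142] v=[0.1339]
First v>=0 after going negative at step 19, time=2.8500

Answer: 2.8500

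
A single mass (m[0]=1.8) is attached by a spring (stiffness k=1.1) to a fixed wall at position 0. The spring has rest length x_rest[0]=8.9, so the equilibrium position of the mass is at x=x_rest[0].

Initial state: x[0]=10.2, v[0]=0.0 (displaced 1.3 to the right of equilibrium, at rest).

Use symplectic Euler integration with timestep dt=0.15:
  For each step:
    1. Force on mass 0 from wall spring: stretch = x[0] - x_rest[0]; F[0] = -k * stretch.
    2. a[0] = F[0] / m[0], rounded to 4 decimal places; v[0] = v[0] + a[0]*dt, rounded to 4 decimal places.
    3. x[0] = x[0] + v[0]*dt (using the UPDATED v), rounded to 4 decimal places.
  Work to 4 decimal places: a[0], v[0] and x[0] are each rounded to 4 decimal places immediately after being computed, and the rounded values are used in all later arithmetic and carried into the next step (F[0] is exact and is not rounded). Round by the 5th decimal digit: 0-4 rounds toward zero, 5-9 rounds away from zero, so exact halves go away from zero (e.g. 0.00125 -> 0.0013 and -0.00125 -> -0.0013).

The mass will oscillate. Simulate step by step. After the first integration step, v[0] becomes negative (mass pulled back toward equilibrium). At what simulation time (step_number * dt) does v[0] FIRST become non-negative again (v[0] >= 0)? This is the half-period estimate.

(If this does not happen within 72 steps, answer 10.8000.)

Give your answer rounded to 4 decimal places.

Step 0: x=[10.2000] v=[0.0000]
Step 1: x=[10.1821] v=[-0.1192]
Step 2: x=[10.1466] v=[-0.2367]
Step 3: x=[10.0940] v=[-0.3510]
Step 4: x=[10.0249] v=[-0.4605]
Step 5: x=[9.9404] v=[-0.5636]
Step 6: x=[9.8416] v=[-0.6590]
Step 7: x=[9.7298] v=[-0.7453]
Step 8: x=[9.6066] v=[-0.8214]
Step 9: x=[9.4737] v=[-0.8862]
Step 10: x=[9.3329] v=[-0.9388]
Step 11: x=[9.1861] v=[-0.9785]
Step 12: x=[9.0354] v=[-1.0047]
Step 13: x=[8.8828] v=[-1.0171]
Step 14: x=[8.7305] v=[-1.0155]
Step 15: x=[8.5805] v=[-1.0000]
Step 16: x=[8.4349] v=[-0.9707]
Step 17: x=[8.2957] v=[-0.9281]
Step 18: x=[8.1648] v=[-0.8727]
Step 19: x=[8.0440] v=[-0.8053]
Step 20: x=[7.9350] v=[-0.7268]
Step 21: x=[7.8393] v=[-0.6383]
Step 22: x=[7.7581] v=[-0.5411]
Step 23: x=[7.6926] v=[-0.4364]
Step 24: x=[7.6437] v=[-0.3257]
Step 25: x=[7.6121] v=[-0.2105]
Step 26: x=[7.5982] v=[-0.0924]
Step 27: x=[7.6022] v=[0.0269]
First v>=0 after going negative at step 27, time=4.0500

Answer: 4.0500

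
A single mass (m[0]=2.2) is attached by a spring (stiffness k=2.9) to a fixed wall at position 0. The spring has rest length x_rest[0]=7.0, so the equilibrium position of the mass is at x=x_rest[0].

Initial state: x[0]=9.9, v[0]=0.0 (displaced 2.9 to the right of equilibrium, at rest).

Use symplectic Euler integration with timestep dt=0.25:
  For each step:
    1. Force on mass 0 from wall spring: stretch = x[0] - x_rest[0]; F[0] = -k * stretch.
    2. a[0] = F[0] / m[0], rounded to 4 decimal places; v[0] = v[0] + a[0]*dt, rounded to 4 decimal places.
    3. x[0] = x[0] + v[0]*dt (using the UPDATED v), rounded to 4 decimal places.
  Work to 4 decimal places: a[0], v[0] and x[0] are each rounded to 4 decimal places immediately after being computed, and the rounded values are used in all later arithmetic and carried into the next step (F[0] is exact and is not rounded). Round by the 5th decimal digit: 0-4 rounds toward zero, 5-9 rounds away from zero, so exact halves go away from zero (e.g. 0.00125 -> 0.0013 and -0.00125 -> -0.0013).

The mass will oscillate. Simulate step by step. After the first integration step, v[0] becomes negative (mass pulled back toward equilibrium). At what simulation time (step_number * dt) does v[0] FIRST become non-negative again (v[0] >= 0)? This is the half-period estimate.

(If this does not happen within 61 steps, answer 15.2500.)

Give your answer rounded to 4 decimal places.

Step 0: x=[9.9000] v=[0.0000]
Step 1: x=[9.6611] v=[-0.9557]
Step 2: x=[9.2029] v=[-1.8327]
Step 3: x=[8.5632] v=[-2.5587]
Step 4: x=[7.7947] v=[-3.0739]
Step 5: x=[6.9608] v=[-3.3358]
Step 6: x=[6.1301] v=[-3.3229]
Step 7: x=[5.3711] v=[-3.0362]
Step 8: x=[4.7463] v=[-2.4994]
Step 9: x=[4.3071] v=[-1.7567]
Step 10: x=[4.0898] v=[-0.8693]
Step 11: x=[4.1123] v=[0.0898]
First v>=0 after going negative at step 11, time=2.7500

Answer: 2.7500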